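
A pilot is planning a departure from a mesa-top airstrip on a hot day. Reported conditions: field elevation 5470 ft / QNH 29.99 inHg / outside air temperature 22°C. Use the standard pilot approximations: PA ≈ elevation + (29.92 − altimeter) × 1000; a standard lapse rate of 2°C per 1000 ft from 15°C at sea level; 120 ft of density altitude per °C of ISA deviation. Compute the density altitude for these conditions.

Pressure altitude = 5470 + (29.92 − 29.99) × 1000 = 5470 + (-70) = 5400 ft.
ISA temperature at 5400 ft = 15 − 2 × (5400/1000) = 4.2°C.
ISA deviation = 22 − 4.2 = +17.8°C.
Density altitude = 5400 + 120 × (17.8) = 7536 ft.

7536 ft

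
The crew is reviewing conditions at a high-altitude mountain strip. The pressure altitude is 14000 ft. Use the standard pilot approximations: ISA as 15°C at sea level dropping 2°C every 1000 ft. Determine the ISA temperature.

-13°C

ISA temperature = 15 − 2 × (14000/1000) = 15 − 28 = -13°C.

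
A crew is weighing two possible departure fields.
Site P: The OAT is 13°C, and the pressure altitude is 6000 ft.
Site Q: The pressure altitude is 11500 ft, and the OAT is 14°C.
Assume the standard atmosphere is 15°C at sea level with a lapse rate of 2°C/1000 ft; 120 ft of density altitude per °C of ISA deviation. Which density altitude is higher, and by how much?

Site Q by 6940 ft

Site P: ISA temp = 3°C, deviation +10°C, DA = 6000 + 120 × 10 = 7200 ft.
Site Q: ISA temp = -8°C, deviation +22°C, DA = 11500 + 120 × 22 = 14140 ft.
Site Q is higher by 14140 − 7200 = 6940 ft.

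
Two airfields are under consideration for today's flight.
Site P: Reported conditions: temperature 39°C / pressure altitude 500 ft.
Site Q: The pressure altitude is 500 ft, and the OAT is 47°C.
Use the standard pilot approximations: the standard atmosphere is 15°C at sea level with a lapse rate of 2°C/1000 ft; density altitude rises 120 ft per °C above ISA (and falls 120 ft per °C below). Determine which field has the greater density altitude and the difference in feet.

Site Q by 960 ft

Site P: ISA temp = 14°C, deviation +25°C, DA = 500 + 120 × 25 = 3500 ft.
Site Q: ISA temp = 14°C, deviation +33°C, DA = 500 + 120 × 33 = 4460 ft.
Site Q is higher by 4460 − 3500 = 960 ft.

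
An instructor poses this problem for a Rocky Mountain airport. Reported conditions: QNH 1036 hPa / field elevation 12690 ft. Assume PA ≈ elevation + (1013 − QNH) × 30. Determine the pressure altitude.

12000 ft

Pressure correction = (1013 − 1036) × 30 = -690 ft.
Pressure altitude = 12690 + (-690) = 12000 ft.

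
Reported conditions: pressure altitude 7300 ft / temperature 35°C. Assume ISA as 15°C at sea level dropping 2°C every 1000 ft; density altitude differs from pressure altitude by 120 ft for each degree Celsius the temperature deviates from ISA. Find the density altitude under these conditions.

11452 ft

ISA temperature at 7300 ft = 15 − 2 × (7300/1000) = 0.4°C.
ISA deviation = 35 − 0.4 = +34.6°C.
Density altitude = 7300 + 120 × (34.6) = 7300 + (+4152) = 11452 ft.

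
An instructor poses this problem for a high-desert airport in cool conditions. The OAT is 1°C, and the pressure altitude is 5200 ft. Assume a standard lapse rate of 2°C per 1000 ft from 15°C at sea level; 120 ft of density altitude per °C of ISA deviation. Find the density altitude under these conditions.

ISA temperature at 5200 ft = 15 − 2 × (5200/1000) = 4.6°C.
ISA deviation = 1 − 4.6 = -3.6°C.
Density altitude = 5200 + 120 × (-3.6) = 5200 + (-432) = 4768 ft.

4768 ft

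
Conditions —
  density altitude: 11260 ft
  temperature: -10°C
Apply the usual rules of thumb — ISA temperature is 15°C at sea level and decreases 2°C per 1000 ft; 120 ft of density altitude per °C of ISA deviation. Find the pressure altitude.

11500 ft

DA = PA + 120 × (OAT − (15 − 2·PA/1000)) = PA + 120·OAT − 1800 + 0.24·PA = 1.24·PA + 120·OAT − 1800.
So 1.24·PA = 11260 − 120 × (-10) + 1800 = 14260.
PA = 14260 / 1.24 = 11500 ft.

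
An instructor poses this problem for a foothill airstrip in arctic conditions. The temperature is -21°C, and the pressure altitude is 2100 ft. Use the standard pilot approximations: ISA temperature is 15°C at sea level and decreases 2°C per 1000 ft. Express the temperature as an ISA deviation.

ISA temperature at 2100 ft = 15 − 2 × (2100/1000) = 10.8°C.
Deviation = OAT − ISA = -21 − 10.8 = -31.8°C.

ISA-31.8°C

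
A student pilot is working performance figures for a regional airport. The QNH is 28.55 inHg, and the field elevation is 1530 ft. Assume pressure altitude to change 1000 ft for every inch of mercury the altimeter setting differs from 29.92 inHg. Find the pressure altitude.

Pressure correction = (29.92 − 28.55) × 1000 = +1370 ft.
Pressure altitude = 1530 + (+1370) = 2900 ft.

2900 ft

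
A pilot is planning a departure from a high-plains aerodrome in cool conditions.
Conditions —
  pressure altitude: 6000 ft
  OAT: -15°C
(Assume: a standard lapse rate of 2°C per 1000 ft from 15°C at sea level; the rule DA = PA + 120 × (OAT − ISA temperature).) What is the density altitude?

3840 ft

ISA temperature at 6000 ft = 15 − 2 × (6000/1000) = 3°C.
ISA deviation = -15 − 3 = -18°C.
Density altitude = 6000 + 120 × (-18) = 6000 + (-2160) = 3840 ft.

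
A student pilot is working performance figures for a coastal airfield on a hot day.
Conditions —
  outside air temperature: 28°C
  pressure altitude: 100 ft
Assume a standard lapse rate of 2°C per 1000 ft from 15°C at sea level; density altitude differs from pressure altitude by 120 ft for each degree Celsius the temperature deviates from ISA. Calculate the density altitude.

ISA temperature at 100 ft = 15 − 2 × (100/1000) = 14.8°C.
ISA deviation = 28 − 14.8 = +13.2°C.
Density altitude = 100 + 120 × (13.2) = 100 + (+1584) = 1684 ft.

1684 ft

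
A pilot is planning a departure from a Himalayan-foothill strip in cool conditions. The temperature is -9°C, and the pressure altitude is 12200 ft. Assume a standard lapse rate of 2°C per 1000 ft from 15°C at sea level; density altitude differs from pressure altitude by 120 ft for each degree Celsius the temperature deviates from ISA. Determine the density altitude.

ISA temperature at 12200 ft = 15 − 2 × (12200/1000) = -9.4°C.
ISA deviation = -9 − (-9.4) = +0.4°C.
Density altitude = 12200 + 120 × (0.4) = 12200 + (+48) = 12248 ft.

12248 ft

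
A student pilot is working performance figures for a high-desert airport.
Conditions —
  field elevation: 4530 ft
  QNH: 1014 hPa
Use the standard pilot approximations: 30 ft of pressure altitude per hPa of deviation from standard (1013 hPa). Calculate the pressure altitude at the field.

4500 ft

Pressure correction = (1013 − 1014) × 30 = -30 ft.
Pressure altitude = 4530 + (-30) = 4500 ft.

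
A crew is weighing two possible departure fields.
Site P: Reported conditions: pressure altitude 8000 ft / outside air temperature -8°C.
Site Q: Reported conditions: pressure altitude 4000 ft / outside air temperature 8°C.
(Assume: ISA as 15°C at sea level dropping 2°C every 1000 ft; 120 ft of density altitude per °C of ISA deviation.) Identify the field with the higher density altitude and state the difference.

Site P: ISA temp = -1°C, deviation -7°C, DA = 8000 + 120 × (-7) = 7160 ft.
Site Q: ISA temp = 7°C, deviation +1°C, DA = 4000 + 120 × 1 = 4120 ft.
Site P is higher by 7160 − 4120 = 3040 ft.

Site P by 3040 ft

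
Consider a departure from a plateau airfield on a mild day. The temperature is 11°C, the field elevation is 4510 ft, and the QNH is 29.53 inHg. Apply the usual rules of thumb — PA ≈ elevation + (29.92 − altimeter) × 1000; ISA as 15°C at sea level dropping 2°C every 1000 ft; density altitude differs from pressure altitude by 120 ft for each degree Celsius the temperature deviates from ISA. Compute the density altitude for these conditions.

Pressure altitude = 4510 + (29.92 − 29.53) × 1000 = 4510 + (+390) = 4900 ft.
ISA temperature at 4900 ft = 15 − 2 × (4900/1000) = 5.2°C.
ISA deviation = 11 − 5.2 = +5.8°C.
Density altitude = 4900 + 120 × (5.8) = 5596 ft.

5596 ft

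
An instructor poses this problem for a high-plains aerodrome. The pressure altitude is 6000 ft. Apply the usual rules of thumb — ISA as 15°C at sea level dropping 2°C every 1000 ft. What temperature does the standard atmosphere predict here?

3°C

ISA temperature = 15 − 2 × (6000/1000) = 15 − 12 = 3°C.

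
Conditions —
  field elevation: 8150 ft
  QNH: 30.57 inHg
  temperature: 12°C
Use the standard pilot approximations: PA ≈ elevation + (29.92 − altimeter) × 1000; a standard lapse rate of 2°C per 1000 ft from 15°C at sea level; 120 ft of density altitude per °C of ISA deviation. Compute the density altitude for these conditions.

Pressure altitude = 8150 + (29.92 − 30.57) × 1000 = 8150 + (-650) = 7500 ft.
ISA temperature at 7500 ft = 15 − 2 × (7500/1000) = 0°C.
ISA deviation = 12 − 0 = +12°C.
Density altitude = 7500 + 120 × (12) = 8940 ft.

8940 ft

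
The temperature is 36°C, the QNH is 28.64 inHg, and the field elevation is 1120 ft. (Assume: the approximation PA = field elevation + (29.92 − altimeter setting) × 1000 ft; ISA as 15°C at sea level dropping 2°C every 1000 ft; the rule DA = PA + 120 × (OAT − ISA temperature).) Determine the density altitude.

Pressure altitude = 1120 + (29.92 − 28.64) × 1000 = 1120 + (+1280) = 2400 ft.
ISA temperature at 2400 ft = 15 − 2 × (2400/1000) = 10.2°C.
ISA deviation = 36 − 10.2 = +25.8°C.
Density altitude = 2400 + 120 × (25.8) = 5496 ft.

5496 ft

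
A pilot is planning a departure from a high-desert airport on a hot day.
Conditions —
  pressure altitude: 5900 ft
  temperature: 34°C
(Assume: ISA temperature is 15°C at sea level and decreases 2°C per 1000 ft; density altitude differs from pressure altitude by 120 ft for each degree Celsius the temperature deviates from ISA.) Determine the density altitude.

ISA temperature at 5900 ft = 15 − 2 × (5900/1000) = 3.2°C.
ISA deviation = 34 − 3.2 = +30.8°C.
Density altitude = 5900 + 120 × (30.8) = 5900 + (+3696) = 9596 ft.

9596 ft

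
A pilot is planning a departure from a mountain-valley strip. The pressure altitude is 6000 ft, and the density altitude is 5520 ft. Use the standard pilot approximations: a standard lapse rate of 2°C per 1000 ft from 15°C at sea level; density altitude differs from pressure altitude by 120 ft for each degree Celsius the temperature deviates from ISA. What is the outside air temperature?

-1°C

Density altitude − pressure altitude = 5520 − 6000 = -480 ft.
At 120 ft/°C that is an ISA deviation of -480/120 = -4°C.
ISA temperature at 6000 ft = 15 − 2 × (6000/1000) = 3°C.
OAT = ISA + deviation = 3 + (-4) = -1°C.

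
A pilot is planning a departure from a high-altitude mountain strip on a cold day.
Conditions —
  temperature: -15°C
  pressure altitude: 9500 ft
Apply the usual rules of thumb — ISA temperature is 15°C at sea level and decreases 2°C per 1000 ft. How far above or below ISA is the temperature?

ISA-11°C

ISA temperature at 9500 ft = 15 − 2 × (9500/1000) = -4°C.
Deviation = OAT − ISA = -15 − (-4) = -11°C.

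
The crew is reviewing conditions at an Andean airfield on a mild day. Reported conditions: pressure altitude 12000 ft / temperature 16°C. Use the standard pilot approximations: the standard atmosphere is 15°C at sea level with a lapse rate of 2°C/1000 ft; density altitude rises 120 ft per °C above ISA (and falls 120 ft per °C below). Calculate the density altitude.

15000 ft

ISA temperature at 12000 ft = 15 − 2 × (12000/1000) = -9°C.
ISA deviation = 16 − (-9) = +25°C.
Density altitude = 12000 + 120 × (25) = 12000 + (+3000) = 15000 ft.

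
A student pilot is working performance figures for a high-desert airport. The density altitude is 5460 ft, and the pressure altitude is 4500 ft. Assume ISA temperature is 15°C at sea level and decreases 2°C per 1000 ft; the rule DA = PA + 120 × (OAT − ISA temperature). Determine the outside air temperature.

Density altitude − pressure altitude = 5460 − 4500 = +960 ft.
At 120 ft/°C that is an ISA deviation of 960/120 = +8°C.
ISA temperature at 4500 ft = 15 − 2 × (4500/1000) = 6°C.
OAT = ISA + deviation = 6 + (+8) = 14°C.

14°C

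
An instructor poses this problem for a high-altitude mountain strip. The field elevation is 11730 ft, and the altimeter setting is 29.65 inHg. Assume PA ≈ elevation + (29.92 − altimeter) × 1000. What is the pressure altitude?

12000 ft

Pressure correction = (29.92 − 29.65) × 1000 = +270 ft.
Pressure altitude = 11730 + (+270) = 12000 ft.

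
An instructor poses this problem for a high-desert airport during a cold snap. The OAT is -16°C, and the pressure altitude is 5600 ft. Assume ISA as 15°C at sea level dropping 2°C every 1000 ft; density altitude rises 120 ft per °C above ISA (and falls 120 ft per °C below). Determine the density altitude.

3224 ft

ISA temperature at 5600 ft = 15 − 2 × (5600/1000) = 3.8°C.
ISA deviation = -16 − 3.8 = -19.8°C.
Density altitude = 5600 + 120 × (-19.8) = 5600 + (-2376) = 3224 ft.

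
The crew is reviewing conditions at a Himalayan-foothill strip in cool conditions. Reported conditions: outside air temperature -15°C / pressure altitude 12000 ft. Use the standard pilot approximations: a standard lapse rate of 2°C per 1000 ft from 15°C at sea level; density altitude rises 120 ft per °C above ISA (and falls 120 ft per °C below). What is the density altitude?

ISA temperature at 12000 ft = 15 − 2 × (12000/1000) = -9°C.
ISA deviation = -15 − (-9) = -6°C.
Density altitude = 12000 + 120 × (-6) = 12000 + (-720) = 11280 ft.

11280 ft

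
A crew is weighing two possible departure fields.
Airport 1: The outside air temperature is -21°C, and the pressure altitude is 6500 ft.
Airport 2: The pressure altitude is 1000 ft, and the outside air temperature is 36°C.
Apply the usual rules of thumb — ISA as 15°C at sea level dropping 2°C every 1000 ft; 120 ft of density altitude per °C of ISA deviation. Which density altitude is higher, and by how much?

Airport 2 by 20 ft

Airport 1: ISA temp = 2°C, deviation -23°C, DA = 6500 + 120 × (-23) = 3740 ft.
Airport 2: ISA temp = 13°C, deviation +23°C, DA = 1000 + 120 × 23 = 3760 ft.
Airport 2 is higher by 3760 − 3740 = 20 ft.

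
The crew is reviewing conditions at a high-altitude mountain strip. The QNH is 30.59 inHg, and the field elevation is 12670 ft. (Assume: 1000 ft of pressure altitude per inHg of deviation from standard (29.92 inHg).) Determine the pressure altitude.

12000 ft

Pressure correction = (29.92 − 30.59) × 1000 = -670 ft.
Pressure altitude = 12670 + (-670) = 12000 ft.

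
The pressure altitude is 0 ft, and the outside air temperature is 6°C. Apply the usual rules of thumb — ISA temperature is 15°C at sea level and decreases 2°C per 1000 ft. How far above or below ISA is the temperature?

ISA-9°C

ISA temperature at 0 ft = 15 − 2 × (0/1000) = 15°C.
Deviation = OAT − ISA = 6 − 15 = -9°C.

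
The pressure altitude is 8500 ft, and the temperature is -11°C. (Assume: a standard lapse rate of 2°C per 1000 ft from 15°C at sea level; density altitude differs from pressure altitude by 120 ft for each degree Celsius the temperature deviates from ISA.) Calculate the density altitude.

7420 ft

ISA temperature at 8500 ft = 15 − 2 × (8500/1000) = -2°C.
ISA deviation = -11 − (-2) = -9°C.
Density altitude = 8500 + 120 × (-9) = 8500 + (-1080) = 7420 ft.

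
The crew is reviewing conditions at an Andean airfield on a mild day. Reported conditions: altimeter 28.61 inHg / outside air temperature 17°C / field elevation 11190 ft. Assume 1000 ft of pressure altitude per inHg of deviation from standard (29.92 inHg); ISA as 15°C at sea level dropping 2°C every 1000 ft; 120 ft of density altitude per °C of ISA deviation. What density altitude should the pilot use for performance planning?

Pressure altitude = 11190 + (29.92 − 28.61) × 1000 = 11190 + (+1310) = 12500 ft.
ISA temperature at 12500 ft = 15 − 2 × (12500/1000) = -10°C.
ISA deviation = 17 − (-10) = +27°C.
Density altitude = 12500 + 120 × (27) = 15740 ft.

15740 ft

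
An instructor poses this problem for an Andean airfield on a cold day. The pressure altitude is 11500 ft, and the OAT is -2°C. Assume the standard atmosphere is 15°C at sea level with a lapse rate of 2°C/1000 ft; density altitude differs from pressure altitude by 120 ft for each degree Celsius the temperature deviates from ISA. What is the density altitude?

12220 ft

ISA temperature at 11500 ft = 15 − 2 × (11500/1000) = -8°C.
ISA deviation = -2 − (-8) = +6°C.
Density altitude = 11500 + 120 × (6) = 11500 + (+720) = 12220 ft.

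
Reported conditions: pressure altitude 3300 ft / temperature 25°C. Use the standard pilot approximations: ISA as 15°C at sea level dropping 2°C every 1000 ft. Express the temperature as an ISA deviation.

ISA temperature at 3300 ft = 15 − 2 × (3300/1000) = 8.4°C.
Deviation = OAT − ISA = 25 − 8.4 = +16.6°C.

ISA+16.6°C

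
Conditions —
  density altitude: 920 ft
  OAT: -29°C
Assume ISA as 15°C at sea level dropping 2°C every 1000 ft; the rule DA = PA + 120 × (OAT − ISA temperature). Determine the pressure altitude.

5000 ft

DA = PA + 120 × (OAT − (15 − 2·PA/1000)) = PA + 120·OAT − 1800 + 0.24·PA = 1.24·PA + 120·OAT − 1800.
So 1.24·PA = 920 − 120 × (-29) + 1800 = 6200.
PA = 6200 / 1.24 = 5000 ft.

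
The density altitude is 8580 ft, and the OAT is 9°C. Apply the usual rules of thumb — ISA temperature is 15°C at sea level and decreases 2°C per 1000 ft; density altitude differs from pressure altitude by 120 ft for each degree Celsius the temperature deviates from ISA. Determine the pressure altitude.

DA = PA + 120 × (OAT − (15 − 2·PA/1000)) = PA + 120·OAT − 1800 + 0.24·PA = 1.24·PA + 120·OAT − 1800.
So 1.24·PA = 8580 − 120 × 9 + 1800 = 9300.
PA = 9300 / 1.24 = 7500 ft.

7500 ft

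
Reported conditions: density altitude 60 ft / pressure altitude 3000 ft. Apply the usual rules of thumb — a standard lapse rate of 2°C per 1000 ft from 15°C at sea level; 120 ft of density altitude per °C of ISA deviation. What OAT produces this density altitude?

Density altitude − pressure altitude = 60 − 3000 = -2940 ft.
At 120 ft/°C that is an ISA deviation of -2940/120 = -24.5°C.
ISA temperature at 3000 ft = 15 − 2 × (3000/1000) = 9°C.
OAT = ISA + deviation = 9 + (-24.5) = -15.5°C.

-15.5°C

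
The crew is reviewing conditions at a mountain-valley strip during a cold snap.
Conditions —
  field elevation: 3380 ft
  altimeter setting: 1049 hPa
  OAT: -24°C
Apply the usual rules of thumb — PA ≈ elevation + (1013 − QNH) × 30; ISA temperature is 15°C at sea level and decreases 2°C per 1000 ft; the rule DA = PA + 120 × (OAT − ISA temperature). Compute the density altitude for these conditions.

Pressure altitude = 3380 + (1013 − 1049) × 30 = 3380 + (-1080) = 2300 ft.
ISA temperature at 2300 ft = 15 − 2 × (2300/1000) = 10.4°C.
ISA deviation = -24 − 10.4 = -34.4°C.
Density altitude = 2300 + 120 × (-34.4) = -1828 ft.

-1828 ft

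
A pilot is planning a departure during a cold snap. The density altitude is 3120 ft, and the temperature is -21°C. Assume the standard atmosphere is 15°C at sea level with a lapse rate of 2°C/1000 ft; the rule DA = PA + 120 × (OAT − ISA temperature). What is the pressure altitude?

DA = PA + 120 × (OAT − (15 − 2·PA/1000)) = PA + 120·OAT − 1800 + 0.24·PA = 1.24·PA + 120·OAT − 1800.
So 1.24·PA = 3120 − 120 × (-21) + 1800 = 7440.
PA = 7440 / 1.24 = 6000 ft.

6000 ft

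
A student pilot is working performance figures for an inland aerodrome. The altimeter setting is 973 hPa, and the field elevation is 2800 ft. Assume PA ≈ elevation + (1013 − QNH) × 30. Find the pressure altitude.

Pressure correction = (1013 − 973) × 30 = +1200 ft.
Pressure altitude = 2800 + (+1200) = 4000 ft.

4000 ft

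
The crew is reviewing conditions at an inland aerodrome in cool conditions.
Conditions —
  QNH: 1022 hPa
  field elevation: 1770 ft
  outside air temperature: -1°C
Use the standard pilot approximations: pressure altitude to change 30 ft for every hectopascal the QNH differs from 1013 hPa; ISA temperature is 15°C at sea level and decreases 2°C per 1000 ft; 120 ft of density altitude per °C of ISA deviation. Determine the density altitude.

-60 ft

Pressure altitude = 1770 + (1013 − 1022) × 30 = 1770 + (-270) = 1500 ft.
ISA temperature at 1500 ft = 15 − 2 × (1500/1000) = 12°C.
ISA deviation = -1 − 12 = -13°C.
Density altitude = 1500 + 120 × (-13) = -60 ft.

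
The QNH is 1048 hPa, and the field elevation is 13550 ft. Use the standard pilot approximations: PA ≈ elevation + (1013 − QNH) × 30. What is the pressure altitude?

Pressure correction = (1013 − 1048) × 30 = -1050 ft.
Pressure altitude = 13550 + (-1050) = 12500 ft.

12500 ft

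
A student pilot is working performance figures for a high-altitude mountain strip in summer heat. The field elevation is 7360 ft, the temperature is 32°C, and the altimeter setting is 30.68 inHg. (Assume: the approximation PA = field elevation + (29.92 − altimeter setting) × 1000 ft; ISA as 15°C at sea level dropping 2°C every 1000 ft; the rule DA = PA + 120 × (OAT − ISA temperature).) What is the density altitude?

Pressure altitude = 7360 + (29.92 − 30.68) × 1000 = 7360 + (-760) = 6600 ft.
ISA temperature at 6600 ft = 15 − 2 × (6600/1000) = 1.8°C.
ISA deviation = 32 − 1.8 = +30.2°C.
Density altitude = 6600 + 120 × (30.2) = 10224 ft.

10224 ft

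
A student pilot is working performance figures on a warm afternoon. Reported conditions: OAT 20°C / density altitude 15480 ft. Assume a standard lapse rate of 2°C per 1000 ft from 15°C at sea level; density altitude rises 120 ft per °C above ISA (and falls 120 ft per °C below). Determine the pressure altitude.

12000 ft

DA = PA + 120 × (OAT − (15 − 2·PA/1000)) = PA + 120·OAT − 1800 + 0.24·PA = 1.24·PA + 120·OAT − 1800.
So 1.24·PA = 15480 − 120 × 20 + 1800 = 14880.
PA = 14880 / 1.24 = 12000 ft.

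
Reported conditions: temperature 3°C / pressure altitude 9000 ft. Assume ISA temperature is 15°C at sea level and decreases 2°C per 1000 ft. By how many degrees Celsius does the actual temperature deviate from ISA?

ISA temperature at 9000 ft = 15 − 2 × (9000/1000) = -3°C.
Deviation = OAT − ISA = 3 − (-3) = +6°C.

ISA+6°C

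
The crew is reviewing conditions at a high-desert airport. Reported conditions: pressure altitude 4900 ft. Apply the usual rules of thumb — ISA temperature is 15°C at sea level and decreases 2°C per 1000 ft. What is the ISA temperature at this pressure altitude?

ISA temperature = 15 − 2 × (4900/1000) = 15 − 9.8 = 5.2°C.

5.2°C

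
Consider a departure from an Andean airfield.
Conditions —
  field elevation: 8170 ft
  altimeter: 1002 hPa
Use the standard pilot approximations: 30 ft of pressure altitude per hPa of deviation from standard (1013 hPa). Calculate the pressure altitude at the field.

Pressure correction = (1013 − 1002) × 30 = +330 ft.
Pressure altitude = 8170 + (+330) = 8500 ft.

8500 ft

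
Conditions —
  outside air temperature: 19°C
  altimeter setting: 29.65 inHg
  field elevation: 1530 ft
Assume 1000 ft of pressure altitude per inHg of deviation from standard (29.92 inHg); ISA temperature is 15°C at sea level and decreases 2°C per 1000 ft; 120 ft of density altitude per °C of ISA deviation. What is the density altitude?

Pressure altitude = 1530 + (29.92 − 29.65) × 1000 = 1530 + (+270) = 1800 ft.
ISA temperature at 1800 ft = 15 − 2 × (1800/1000) = 11.4°C.
ISA deviation = 19 − 11.4 = +7.6°C.
Density altitude = 1800 + 120 × (7.6) = 2712 ft.

2712 ft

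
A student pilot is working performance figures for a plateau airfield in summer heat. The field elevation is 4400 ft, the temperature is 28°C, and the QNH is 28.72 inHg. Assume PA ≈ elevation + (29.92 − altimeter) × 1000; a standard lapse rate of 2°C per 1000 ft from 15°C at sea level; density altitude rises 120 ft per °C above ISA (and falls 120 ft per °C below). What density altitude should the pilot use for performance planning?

Pressure altitude = 4400 + (29.92 − 28.72) × 1000 = 4400 + (+1200) = 5600 ft.
ISA temperature at 5600 ft = 15 − 2 × (5600/1000) = 3.8°C.
ISA deviation = 28 − 3.8 = +24.2°C.
Density altitude = 5600 + 120 × (24.2) = 8504 ft.

8504 ft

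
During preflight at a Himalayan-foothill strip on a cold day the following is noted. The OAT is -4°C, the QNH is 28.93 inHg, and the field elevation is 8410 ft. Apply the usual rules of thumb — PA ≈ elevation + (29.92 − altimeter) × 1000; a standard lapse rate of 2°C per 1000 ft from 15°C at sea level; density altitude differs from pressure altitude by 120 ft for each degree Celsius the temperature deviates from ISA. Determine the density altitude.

Pressure altitude = 8410 + (29.92 − 28.93) × 1000 = 8410 + (+990) = 9400 ft.
ISA temperature at 9400 ft = 15 − 2 × (9400/1000) = -3.8°C.
ISA deviation = -4 − (-3.8) = -0.2°C.
Density altitude = 9400 + 120 × (-0.2) = 9376 ft.

9376 ft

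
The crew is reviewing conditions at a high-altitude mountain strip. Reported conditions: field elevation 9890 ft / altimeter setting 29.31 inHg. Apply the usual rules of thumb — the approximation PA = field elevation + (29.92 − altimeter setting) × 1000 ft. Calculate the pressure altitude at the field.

Pressure correction = (29.92 − 29.31) × 1000 = +610 ft.
Pressure altitude = 9890 + (+610) = 10500 ft.

10500 ft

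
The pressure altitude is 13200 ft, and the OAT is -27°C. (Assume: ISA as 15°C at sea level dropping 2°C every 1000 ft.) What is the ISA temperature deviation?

ISA temperature at 13200 ft = 15 − 2 × (13200/1000) = -11.4°C.
Deviation = OAT − ISA = -27 − (-11.4) = -15.6°C.

ISA-15.6°C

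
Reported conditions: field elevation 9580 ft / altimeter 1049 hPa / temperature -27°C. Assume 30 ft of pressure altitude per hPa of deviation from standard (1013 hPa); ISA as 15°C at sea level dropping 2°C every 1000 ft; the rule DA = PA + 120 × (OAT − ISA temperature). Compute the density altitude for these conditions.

Pressure altitude = 9580 + (1013 − 1049) × 30 = 9580 + (-1080) = 8500 ft.
ISA temperature at 8500 ft = 15 − 2 × (8500/1000) = -2°C.
ISA deviation = -27 − (-2) = -25°C.
Density altitude = 8500 + 120 × (-25) = 5500 ft.

5500 ft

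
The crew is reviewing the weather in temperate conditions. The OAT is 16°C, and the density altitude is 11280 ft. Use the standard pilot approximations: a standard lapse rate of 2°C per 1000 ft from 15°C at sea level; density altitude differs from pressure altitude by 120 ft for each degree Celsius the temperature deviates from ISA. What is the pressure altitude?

9000 ft

DA = PA + 120 × (OAT − (15 − 2·PA/1000)) = PA + 120·OAT − 1800 + 0.24·PA = 1.24·PA + 120·OAT − 1800.
So 1.24·PA = 11280 − 120 × 16 + 1800 = 11160.
PA = 11160 / 1.24 = 9000 ft.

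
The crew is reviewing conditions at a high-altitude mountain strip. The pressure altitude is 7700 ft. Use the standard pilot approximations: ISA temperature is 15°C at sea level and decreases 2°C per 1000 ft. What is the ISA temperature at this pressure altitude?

-0.4°C

ISA temperature = 15 − 2 × (7700/1000) = 15 − 15.4 = -0.4°C.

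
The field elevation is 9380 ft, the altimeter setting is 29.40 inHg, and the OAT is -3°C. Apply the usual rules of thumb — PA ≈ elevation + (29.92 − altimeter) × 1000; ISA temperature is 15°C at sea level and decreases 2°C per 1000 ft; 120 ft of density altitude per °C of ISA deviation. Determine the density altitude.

10116 ft

Pressure altitude = 9380 + (29.92 − 29.40) × 1000 = 9380 + (+520) = 9900 ft.
ISA temperature at 9900 ft = 15 − 2 × (9900/1000) = -4.8°C.
ISA deviation = -3 − (-4.8) = +1.8°C.
Density altitude = 9900 + 120 × (1.8) = 10116 ft.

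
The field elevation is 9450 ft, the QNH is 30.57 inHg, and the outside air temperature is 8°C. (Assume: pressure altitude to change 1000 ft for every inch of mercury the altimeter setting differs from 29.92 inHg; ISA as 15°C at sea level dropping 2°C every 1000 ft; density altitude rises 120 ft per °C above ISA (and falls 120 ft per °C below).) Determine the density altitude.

Pressure altitude = 9450 + (29.92 − 30.57) × 1000 = 9450 + (-650) = 8800 ft.
ISA temperature at 8800 ft = 15 − 2 × (8800/1000) = -2.6°C.
ISA deviation = 8 − (-2.6) = +10.6°C.
Density altitude = 8800 + 120 × (10.6) = 10072 ft.

10072 ft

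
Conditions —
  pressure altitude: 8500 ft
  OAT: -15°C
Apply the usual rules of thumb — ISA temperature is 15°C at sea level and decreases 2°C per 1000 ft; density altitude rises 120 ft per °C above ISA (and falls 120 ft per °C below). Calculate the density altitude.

6940 ft

ISA temperature at 8500 ft = 15 − 2 × (8500/1000) = -2°C.
ISA deviation = -15 − (-2) = -13°C.
Density altitude = 8500 + 120 × (-13) = 8500 + (-1560) = 6940 ft.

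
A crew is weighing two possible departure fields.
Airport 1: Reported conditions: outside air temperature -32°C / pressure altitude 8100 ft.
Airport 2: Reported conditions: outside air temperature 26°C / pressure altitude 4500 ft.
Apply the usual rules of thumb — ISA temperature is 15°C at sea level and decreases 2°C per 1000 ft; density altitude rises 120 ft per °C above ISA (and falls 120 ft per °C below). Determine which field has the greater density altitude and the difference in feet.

Airport 2 by 2496 ft

Airport 1: ISA temp = -1.2°C, deviation -30.8°C, DA = 8100 + 120 × (-30.8) = 4404 ft.
Airport 2: ISA temp = 6°C, deviation +20°C, DA = 4500 + 120 × 20 = 6900 ft.
Airport 2 is higher by 6900 − 4404 = 2496 ft.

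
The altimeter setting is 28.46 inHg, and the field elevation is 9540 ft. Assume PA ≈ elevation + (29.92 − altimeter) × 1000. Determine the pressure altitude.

Pressure correction = (29.92 − 28.46) × 1000 = +1460 ft.
Pressure altitude = 9540 + (+1460) = 11000 ft.

11000 ft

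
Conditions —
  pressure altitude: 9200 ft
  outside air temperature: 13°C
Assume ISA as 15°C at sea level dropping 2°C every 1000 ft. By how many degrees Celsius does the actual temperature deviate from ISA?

ISA+16.4°C

ISA temperature at 9200 ft = 15 − 2 × (9200/1000) = -3.4°C.
Deviation = OAT − ISA = 13 − (-3.4) = +16.4°C.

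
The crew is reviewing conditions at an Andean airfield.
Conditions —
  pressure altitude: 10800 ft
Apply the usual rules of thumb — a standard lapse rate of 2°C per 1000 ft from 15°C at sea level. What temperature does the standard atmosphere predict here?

ISA temperature = 15 − 2 × (10800/1000) = 15 − 21.6 = -6.6°C.

-6.6°C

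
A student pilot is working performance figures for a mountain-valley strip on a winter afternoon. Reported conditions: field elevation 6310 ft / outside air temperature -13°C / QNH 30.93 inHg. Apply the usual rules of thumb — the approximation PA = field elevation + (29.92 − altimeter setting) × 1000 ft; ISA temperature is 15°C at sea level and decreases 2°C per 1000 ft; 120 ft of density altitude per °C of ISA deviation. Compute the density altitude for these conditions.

Pressure altitude = 6310 + (29.92 − 30.93) × 1000 = 6310 + (-1010) = 5300 ft.
ISA temperature at 5300 ft = 15 − 2 × (5300/1000) = 4.4°C.
ISA deviation = -13 − 4.4 = -17.4°C.
Density altitude = 5300 + 120 × (-17.4) = 3212 ft.

3212 ft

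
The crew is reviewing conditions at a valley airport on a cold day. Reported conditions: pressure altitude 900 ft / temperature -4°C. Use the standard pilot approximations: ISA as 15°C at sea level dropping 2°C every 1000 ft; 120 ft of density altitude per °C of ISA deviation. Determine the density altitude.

ISA temperature at 900 ft = 15 − 2 × (900/1000) = 13.2°C.
ISA deviation = -4 − 13.2 = -17.2°C.
Density altitude = 900 + 120 × (-17.2) = 900 + (-2064) = -1164 ft.

-1164 ft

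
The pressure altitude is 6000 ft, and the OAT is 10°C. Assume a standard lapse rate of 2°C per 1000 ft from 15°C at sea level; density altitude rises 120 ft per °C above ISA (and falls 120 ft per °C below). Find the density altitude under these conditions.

6840 ft

ISA temperature at 6000 ft = 15 − 2 × (6000/1000) = 3°C.
ISA deviation = 10 − 3 = +7°C.
Density altitude = 6000 + 120 × (7) = 6000 + (+840) = 6840 ft.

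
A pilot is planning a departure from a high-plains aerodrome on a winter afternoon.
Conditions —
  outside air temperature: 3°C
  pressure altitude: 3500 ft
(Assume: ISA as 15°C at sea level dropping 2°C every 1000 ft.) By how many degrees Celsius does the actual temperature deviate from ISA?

ISA-5°C

ISA temperature at 3500 ft = 15 − 2 × (3500/1000) = 8°C.
Deviation = OAT − ISA = 3 − 8 = -5°C.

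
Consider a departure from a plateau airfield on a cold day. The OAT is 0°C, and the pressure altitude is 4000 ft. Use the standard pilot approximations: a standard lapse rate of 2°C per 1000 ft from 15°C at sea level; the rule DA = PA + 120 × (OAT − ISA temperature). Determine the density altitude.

ISA temperature at 4000 ft = 15 − 2 × (4000/1000) = 7°C.
ISA deviation = 0 − 7 = -7°C.
Density altitude = 4000 + 120 × (-7) = 4000 + (-840) = 3160 ft.

3160 ft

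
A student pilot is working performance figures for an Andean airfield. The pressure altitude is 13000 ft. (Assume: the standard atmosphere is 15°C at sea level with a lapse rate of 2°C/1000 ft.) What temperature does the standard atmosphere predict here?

-11°C

ISA temperature = 15 − 2 × (13000/1000) = 15 − 26 = -11°C.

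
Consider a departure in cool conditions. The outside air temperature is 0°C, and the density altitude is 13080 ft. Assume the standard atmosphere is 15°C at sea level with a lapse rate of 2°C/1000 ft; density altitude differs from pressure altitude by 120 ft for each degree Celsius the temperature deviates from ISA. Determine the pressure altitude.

12000 ft

DA = PA + 120 × (OAT − (15 − 2·PA/1000)) = PA + 120·OAT − 1800 + 0.24·PA = 1.24·PA + 120·OAT − 1800.
So 1.24·PA = 13080 − 120 × 0 + 1800 = 14880.
PA = 14880 / 1.24 = 12000 ft.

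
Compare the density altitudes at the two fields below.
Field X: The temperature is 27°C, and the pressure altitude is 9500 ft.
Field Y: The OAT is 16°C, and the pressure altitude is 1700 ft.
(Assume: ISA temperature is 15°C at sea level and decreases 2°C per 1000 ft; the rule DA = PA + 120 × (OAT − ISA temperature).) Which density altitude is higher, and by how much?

Field X: ISA temp = -4°C, deviation +31°C, DA = 9500 + 120 × 31 = 13220 ft.
Field Y: ISA temp = 11.6°C, deviation +4.4°C, DA = 1700 + 120 × 4.4 = 2228 ft.
Field X is higher by 13220 − 2228 = 10992 ft.

Field X by 10992 ft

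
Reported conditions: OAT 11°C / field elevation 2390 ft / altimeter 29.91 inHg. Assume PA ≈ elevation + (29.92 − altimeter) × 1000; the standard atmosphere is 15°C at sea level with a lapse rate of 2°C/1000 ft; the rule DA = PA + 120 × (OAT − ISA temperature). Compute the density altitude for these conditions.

2496 ft

Pressure altitude = 2390 + (29.92 − 29.91) × 1000 = 2390 + (+10) = 2400 ft.
ISA temperature at 2400 ft = 15 − 2 × (2400/1000) = 10.2°C.
ISA deviation = 11 − 10.2 = +0.8°C.
Density altitude = 2400 + 120 × (0.8) = 2496 ft.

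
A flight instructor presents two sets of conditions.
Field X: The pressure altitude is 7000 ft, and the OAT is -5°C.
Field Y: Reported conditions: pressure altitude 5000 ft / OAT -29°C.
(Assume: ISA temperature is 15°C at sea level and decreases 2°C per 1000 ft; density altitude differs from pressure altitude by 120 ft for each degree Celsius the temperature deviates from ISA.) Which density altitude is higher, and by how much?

Field X: ISA temp = 1°C, deviation -6°C, DA = 7000 + 120 × (-6) = 6280 ft.
Field Y: ISA temp = 5°C, deviation -34°C, DA = 5000 + 120 × (-34) = 920 ft.
Field X is higher by 6280 − 920 = 5360 ft.

Field X by 5360 ft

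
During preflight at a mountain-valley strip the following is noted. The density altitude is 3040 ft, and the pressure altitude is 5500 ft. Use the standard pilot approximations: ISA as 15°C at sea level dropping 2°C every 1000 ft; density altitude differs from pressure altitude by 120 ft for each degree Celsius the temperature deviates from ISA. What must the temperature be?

-16.5°C

Density altitude − pressure altitude = 3040 − 5500 = -2460 ft.
At 120 ft/°C that is an ISA deviation of -2460/120 = -20.5°C.
ISA temperature at 5500 ft = 15 − 2 × (5500/1000) = 4°C.
OAT = ISA + deviation = 4 + (-20.5) = -16.5°C.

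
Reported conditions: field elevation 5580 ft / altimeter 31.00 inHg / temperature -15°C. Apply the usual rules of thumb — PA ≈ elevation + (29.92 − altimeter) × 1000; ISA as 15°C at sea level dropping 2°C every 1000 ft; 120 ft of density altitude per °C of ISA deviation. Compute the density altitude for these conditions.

1980 ft

Pressure altitude = 5580 + (29.92 − 31.00) × 1000 = 5580 + (-1080) = 4500 ft.
ISA temperature at 4500 ft = 15 − 2 × (4500/1000) = 6°C.
ISA deviation = -15 − 6 = -21°C.
Density altitude = 4500 + 120 × (-21) = 1980 ft.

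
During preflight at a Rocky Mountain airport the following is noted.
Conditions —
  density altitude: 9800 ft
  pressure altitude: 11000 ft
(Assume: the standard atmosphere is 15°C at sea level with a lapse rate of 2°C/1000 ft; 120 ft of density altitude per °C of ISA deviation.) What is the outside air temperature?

-17°C

Density altitude − pressure altitude = 9800 − 11000 = -1200 ft.
At 120 ft/°C that is an ISA deviation of -1200/120 = -10°C.
ISA temperature at 11000 ft = 15 − 2 × (11000/1000) = -7°C.
OAT = ISA + deviation = -7 + (-10) = -17°C.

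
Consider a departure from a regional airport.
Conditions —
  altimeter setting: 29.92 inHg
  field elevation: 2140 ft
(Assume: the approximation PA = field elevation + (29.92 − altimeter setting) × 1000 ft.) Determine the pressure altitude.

Pressure correction = (29.92 − 29.92) × 1000 = 0 ft.
Pressure altitude = 2140 + (0) = 2140 ft.

2140 ft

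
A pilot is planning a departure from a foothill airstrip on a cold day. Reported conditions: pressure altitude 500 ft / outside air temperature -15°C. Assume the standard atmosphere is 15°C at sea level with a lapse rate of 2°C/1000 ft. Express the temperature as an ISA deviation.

ISA-29°C

ISA temperature at 500 ft = 15 − 2 × (500/1000) = 14°C.
Deviation = OAT − ISA = -15 − 14 = -29°C.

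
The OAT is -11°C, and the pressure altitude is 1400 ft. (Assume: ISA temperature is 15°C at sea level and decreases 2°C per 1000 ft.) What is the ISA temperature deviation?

ISA-23.2°C

ISA temperature at 1400 ft = 15 − 2 × (1400/1000) = 12.2°C.
Deviation = OAT − ISA = -11 − 12.2 = -23.2°C.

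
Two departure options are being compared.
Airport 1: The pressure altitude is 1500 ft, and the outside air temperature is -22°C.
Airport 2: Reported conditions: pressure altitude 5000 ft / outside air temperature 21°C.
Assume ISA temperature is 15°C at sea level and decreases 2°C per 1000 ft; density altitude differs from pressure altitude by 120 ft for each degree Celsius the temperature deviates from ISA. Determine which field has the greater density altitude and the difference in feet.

Airport 1: ISA temp = 12°C, deviation -34°C, DA = 1500 + 120 × (-34) = -2580 ft.
Airport 2: ISA temp = 5°C, deviation +16°C, DA = 5000 + 120 × 16 = 6920 ft.
Airport 2 is higher by 6920 − (-2580) = 9500 ft.

Airport 2 by 9500 ft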